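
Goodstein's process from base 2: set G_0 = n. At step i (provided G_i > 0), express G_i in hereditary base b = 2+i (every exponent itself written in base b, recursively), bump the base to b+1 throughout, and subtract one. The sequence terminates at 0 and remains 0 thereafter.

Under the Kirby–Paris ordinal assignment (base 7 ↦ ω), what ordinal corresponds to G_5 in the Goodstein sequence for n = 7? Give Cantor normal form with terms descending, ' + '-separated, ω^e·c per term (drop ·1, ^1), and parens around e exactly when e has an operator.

[0] 7 ≡ 2^2 + 2 + 1 (base 2). Lift 3: 31. −1: 30.
[1] 30 ≡ 3^3 + 3 (base 3). Lift 4: 260. −1: 259.
[2] 259 ≡ 4^4 + 3 (base 4). Lift 5: 3128. −1: 3127.
[3] 3127 ≡ 5^5 + 2 (base 5). Lift 6: 46658. −1: 46657.
[4] 46657 ≡ 6^6 + 1 (base 6). Lift 7: 823544. −1: 823543.
[5] 823543 ≡ 7^7 (base 7). Lift 8: 16777216. −1: 16777215.

ω^ω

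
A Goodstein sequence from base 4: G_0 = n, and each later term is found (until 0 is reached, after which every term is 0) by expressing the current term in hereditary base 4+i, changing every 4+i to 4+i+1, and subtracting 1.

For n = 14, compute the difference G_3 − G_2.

2

step 0: 14 = 3·4 + 2; sub 5 for 4: 3·5 + 2; = 17; G_1 = 17−1 = 16
step 1: 16 = 3·5 + 1; sub 6 for 5: 3·6 + 1; = 19; G_2 = 19−1 = 18
step 2: 18 = 3·6; sub 7 for 6: 3·7; = 21; G_3 = 21−1 = 20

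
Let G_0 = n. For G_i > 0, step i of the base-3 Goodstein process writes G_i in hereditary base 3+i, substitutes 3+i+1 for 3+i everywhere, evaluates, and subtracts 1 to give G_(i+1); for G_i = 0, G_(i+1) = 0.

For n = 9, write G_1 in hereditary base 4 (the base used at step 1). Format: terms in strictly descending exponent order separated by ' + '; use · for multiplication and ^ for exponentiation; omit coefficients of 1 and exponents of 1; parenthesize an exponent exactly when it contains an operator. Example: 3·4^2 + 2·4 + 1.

3·4 + 3

G_0=9  [base 3] 3^2  →[3↦4]→  4^2 = 16  −1 ⇒ G_1=15
G_1=15  [base 4] 3·4 + 3  →[4↦5]→  3·5 + 3 = 18  −1 ⇒ G_2=17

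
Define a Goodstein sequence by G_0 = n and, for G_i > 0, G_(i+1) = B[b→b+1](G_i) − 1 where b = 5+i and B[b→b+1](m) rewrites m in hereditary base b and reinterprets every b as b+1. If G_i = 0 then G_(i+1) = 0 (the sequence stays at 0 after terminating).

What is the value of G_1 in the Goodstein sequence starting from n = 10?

step 0: 10 = 2·5; sub 6 for 5: 2·6; = 12; G_1 = 12−1 = 11
step 1: 11 = 6 + 5; sub 7 for 6: 7 + 5; = 12; G_2 = 12−1 = 11

11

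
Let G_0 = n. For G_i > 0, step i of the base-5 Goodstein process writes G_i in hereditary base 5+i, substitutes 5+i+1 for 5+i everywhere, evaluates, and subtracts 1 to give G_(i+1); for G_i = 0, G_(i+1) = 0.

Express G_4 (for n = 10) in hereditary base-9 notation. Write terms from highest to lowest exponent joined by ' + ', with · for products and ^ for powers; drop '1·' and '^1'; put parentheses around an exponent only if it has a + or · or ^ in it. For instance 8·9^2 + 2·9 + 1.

(0) 10|_5 = 2·5 ↦ 2·6|_6 = 12 ⇒ 11
(1) 11|_6 = 6 + 5 ↦ 7 + 5|_7 = 12 ⇒ 11
(2) 11|_7 = 7 + 4 ↦ 8 + 4|_8 = 12 ⇒ 11
(3) 11|_8 = 8 + 3 ↦ 9 + 3|_9 = 12 ⇒ 11
(4) 11|_9 = 9 + 2 ↦ 10 + 2|_10 = 12 ⇒ 11

9 + 2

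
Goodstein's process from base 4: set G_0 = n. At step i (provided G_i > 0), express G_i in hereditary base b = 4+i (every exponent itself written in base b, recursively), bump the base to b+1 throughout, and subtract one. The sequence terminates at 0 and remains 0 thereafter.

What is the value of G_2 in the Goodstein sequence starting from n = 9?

i=0: 9 = 2·4 + 1 (b=4); 4→5: 2·5 + 1 = 11; 11−1 = 10
i=1: 10 = 2·5 (b=5); 5→6: 2·6 = 12; 12−1 = 11

11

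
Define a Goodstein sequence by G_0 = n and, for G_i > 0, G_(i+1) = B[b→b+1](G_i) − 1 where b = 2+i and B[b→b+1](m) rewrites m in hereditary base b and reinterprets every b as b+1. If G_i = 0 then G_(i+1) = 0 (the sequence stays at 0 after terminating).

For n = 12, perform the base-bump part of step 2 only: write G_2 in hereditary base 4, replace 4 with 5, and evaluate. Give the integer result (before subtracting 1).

15686

base 2: 12 = 2^(2 + 1) + 2^2; at 3: 3^(3 + 1) + 3^3 = 108; next = 107
base 3: 107 = 3^(3 + 1) + 2·3^2 + 2·3 + 2; at 4: 4^(4 + 1) + 2·4^2 + 2·4 + 2 = 1066; next = 1065
base 4: 1065 = 4^(4 + 1) + 2·4^2 + 2·4 + 1; at 5: 5^(5 + 1) + 2·5^2 + 2·5 + 1 = 15686; next = 15685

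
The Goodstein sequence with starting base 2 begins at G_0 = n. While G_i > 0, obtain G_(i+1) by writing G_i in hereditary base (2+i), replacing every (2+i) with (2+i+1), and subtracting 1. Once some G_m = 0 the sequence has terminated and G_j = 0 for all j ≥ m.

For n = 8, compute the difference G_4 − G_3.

87085

step 0: 8 = 2^(2 + 1); sub 3 for 2: 3^(3 + 1); = 81; G_1 = 81−1 = 80
step 1: 80 = 2·3^3 + 2·3^2 + 2·3 + 2; sub 4 for 3: 2·4^4 + 2·4^2 + 2·4 + 2; = 554; G_2 = 554−1 = 553
step 2: 553 = 2·4^4 + 2·4^2 + 2·4 + 1; sub 5 for 4: 2·5^5 + 2·5^2 + 2·5 + 1; = 6311; G_3 = 6311−1 = 6310
step 3: 6310 = 2·5^5 + 2·5^2 + 2·5; sub 6 for 5: 2·6^6 + 2·6^2 + 2·6; = 93396; G_4 = 93396−1 = 93395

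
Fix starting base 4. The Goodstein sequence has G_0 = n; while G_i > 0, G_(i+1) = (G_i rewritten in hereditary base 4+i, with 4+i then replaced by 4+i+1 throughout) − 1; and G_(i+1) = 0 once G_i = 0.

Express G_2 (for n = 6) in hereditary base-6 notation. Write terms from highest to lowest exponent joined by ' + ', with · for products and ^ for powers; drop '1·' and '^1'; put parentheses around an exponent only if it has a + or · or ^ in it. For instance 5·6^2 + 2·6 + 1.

G_0 = 6. HB_4(6) = 4 + 2. Bump = 7. G_1 = 6.
G_1 = 6. HB_5(6) = 5 + 1. Bump = 7. G_2 = 6.
G_2 = 6. HB_6(6) = 6. Bump = 7. G_3 = 6.

6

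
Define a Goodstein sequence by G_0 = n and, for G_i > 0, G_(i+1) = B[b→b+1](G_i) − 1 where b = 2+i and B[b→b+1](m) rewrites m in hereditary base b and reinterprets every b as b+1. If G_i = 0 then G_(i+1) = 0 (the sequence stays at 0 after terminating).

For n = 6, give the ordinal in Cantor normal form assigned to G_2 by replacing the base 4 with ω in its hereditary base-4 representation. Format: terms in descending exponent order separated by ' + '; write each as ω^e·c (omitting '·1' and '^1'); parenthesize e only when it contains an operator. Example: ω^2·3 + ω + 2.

base 2: 6 = 2^2 + 2; at 3: 3^3 + 3 = 30; next = 29
base 3: 29 = 3^3 + 2; at 4: 4^4 + 2 = 258; next = 257
base 4: 257 = 4^4 + 1; at 5: 5^5 + 1 = 3126; next = 3125

ω^ω + 1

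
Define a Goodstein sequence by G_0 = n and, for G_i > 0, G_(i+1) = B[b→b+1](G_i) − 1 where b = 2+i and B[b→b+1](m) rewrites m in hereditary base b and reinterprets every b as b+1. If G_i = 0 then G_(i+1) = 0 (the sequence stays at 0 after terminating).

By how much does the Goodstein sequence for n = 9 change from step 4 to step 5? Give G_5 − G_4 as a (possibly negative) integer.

G_0 = 9. HB_2(9) = 2^(2 + 1) + 1. Bump = 82. G_1 = 81.
G_1 = 81. HB_3(81) = 3^(3 + 1). Bump = 1024. G_2 = 1023.
G_2 = 1023. HB_4(1023) = 3·4^4 + 3·4^3 + 3·4^2 + 3·4 + 3. Bump = 9843. G_3 = 9842.
G_3 = 9842. HB_5(9842) = 3·5^5 + 3·5^3 + 3·5^2 + 3·5 + 2. Bump = 140744. G_4 = 140743.
G_4 = 140743. HB_6(140743) = 3·6^6 + 3·6^3 + 3·6^2 + 3·6 + 1. Bump = 2471827. G_5 = 2471826.

2331083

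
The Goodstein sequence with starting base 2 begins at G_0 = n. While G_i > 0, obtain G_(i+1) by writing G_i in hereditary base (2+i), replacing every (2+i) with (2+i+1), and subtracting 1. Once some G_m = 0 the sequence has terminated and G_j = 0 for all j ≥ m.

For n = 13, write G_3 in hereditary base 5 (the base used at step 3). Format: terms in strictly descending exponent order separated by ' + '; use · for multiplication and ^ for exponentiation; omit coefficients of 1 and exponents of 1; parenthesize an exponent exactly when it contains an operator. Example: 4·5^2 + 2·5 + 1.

G_0 = 13. HB_2(13) = 2^(2 + 1) + 2^2 + 1. Bump = 109. G_1 = 108.
G_1 = 108. HB_3(108) = 3^(3 + 1) + 3^3. Bump = 1280. G_2 = 1279.
G_2 = 1279. HB_4(1279) = 4^(4 + 1) + 3·4^3 + 3·4^2 + 3·4 + 3. Bump = 16093. G_3 = 16092.
G_3 = 16092. HB_5(16092) = 5^(5 + 1) + 3·5^3 + 3·5^2 + 3·5 + 2. Bump = 280712. G_4 = 280711.

5^(5 + 1) + 3·5^3 + 3·5^2 + 3·5 + 2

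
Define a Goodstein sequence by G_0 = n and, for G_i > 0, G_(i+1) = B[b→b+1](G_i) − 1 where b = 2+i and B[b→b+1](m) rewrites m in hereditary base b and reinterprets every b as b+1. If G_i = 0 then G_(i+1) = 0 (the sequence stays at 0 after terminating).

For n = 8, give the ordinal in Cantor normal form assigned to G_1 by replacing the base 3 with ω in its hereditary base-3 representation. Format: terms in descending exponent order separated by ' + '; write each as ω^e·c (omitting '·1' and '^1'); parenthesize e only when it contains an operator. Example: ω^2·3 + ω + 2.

G_0 = 8. HB_2(8) = 2^(2 + 1). Bump = 81. G_1 = 80.
G_1 = 80. HB_3(80) = 2·3^3 + 2·3^2 + 2·3 + 2. Bump = 554. G_2 = 553.

ω^ω·2 + ω^2·2 + ω·2 + 2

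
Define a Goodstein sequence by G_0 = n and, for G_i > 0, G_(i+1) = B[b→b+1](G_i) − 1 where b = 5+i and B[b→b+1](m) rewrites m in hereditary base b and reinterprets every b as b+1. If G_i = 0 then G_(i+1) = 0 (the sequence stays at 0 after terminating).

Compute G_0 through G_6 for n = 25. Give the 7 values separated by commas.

i=0: 25 = 5^2 (b=5); 5→6: 6^2 = 36; 36−1 = 35
i=1: 35 = 5·6 + 5 (b=6); 6→7: 5·7 + 5 = 40; 40−1 = 39
i=2: 39 = 5·7 + 4 (b=7); 7→8: 5·8 + 4 = 44; 44−1 = 43
i=3: 43 = 5·8 + 3 (b=8); 8→9: 5·9 + 3 = 48; 48−1 = 47
i=4: 47 = 5·9 + 2 (b=9); 9→10: 5·10 + 2 = 52; 52−1 = 51
i=5: 51 = 5·10 + 1 (b=10); 10→11: 5·11 + 1 = 56; 56−1 = 55

25, 35, 39, 43, 47, 51, 55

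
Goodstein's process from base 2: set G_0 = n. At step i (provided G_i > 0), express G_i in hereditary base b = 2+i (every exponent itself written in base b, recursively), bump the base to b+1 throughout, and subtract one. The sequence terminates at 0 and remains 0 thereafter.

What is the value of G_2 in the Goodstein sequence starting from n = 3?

3 —HB2→ 2 + 1 —bump→ 3 + 1 = 4 —(−1)→ 3
3 —HB3→ 3 —bump→ 4 = 4 —(−1)→ 3
3 —HB4→ 3 —bump→ 3 = 3 —(−1)→ 2

3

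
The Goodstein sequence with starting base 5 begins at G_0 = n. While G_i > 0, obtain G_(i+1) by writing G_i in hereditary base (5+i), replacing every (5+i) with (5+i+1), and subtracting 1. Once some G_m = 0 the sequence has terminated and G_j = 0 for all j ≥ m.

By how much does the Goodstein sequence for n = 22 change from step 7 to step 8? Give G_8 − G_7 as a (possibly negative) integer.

2

[0] 22 ≡ 4·5 + 2 (base 5). Lift 6: 26. −1: 25.
[1] 25 ≡ 4·6 + 1 (base 6). Lift 7: 29. −1: 28.
[2] 28 ≡ 4·7 (base 7). Lift 8: 32. −1: 31.
[3] 31 ≡ 3·8 + 7 (base 8). Lift 9: 34. −1: 33.
[4] 33 ≡ 3·9 + 6 (base 9). Lift 10: 36. −1: 35.
[5] 35 ≡ 3·10 + 5 (base 10). Lift 11: 38. −1: 37.
[6] 37 ≡ 3·11 + 4 (base 11). Lift 12: 40. −1: 39.
[7] 39 ≡ 3·12 + 3 (base 12). Lift 13: 42. −1: 41.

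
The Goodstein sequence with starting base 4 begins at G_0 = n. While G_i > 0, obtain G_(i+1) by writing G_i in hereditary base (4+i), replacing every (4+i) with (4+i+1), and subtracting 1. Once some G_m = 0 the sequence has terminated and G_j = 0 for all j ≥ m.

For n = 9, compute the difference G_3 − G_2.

base 4: 9 = 2·4 + 1; at 5: 2·5 + 1 = 11; next = 10
base 5: 10 = 2·5; at 6: 2·6 = 12; next = 11
base 6: 11 = 6 + 5; at 7: 7 + 5 = 12; next = 11

0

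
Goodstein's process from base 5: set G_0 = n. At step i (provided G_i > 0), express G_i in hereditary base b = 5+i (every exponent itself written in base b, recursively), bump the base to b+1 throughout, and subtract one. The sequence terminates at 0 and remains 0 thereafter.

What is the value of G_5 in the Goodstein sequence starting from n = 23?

37

G_0=23  [base 5] 4·5 + 3  →[5↦6]→  4·6 + 3 = 27  −1 ⇒ G_1=26
G_1=26  [base 6] 4·6 + 2  →[6↦7]→  4·7 + 2 = 30  −1 ⇒ G_2=29
G_2=29  [base 7] 4·7 + 1  →[7↦8]→  4·8 + 1 = 33  −1 ⇒ G_3=32
G_3=32  [base 8] 4·8  →[8↦9]→  4·9 = 36  −1 ⇒ G_4=35
G_4=35  [base 9] 3·9 + 8  →[9↦10]→  3·10 + 8 = 38  −1 ⇒ G_5=37
G_5=37  [base 10] 3·10 + 7  →[10↦11]→  3·11 + 7 = 40  −1 ⇒ G_6=39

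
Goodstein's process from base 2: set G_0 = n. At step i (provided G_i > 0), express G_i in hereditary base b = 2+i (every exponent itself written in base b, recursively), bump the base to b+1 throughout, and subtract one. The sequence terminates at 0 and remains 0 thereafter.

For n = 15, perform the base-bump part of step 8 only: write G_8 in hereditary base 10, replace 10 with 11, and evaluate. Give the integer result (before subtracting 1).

i=0: 15 = 2^(2 + 1) + 2^2 + 2 + 1 (b=2); 2→3: 3^(3 + 1) + 3^3 + 3 + 1 = 112; 112−1 = 111
i=1: 111 = 3^(3 + 1) + 3^3 + 3 (b=3); 3→4: 4^(4 + 1) + 4^4 + 4 = 1284; 1284−1 = 1283
i=2: 1283 = 4^(4 + 1) + 4^4 + 3 (b=4); 4→5: 5^(5 + 1) + 5^5 + 3 = 18753; 18753−1 = 18752
i=3: 18752 = 5^(5 + 1) + 5^5 + 2 (b=5); 5→6: 6^(6 + 1) + 6^6 + 2 = 326594; 326594−1 = 326593
i=4: 326593 = 6^(6 + 1) + 6^6 + 1 (b=6); 6→7: 7^(7 + 1) + 7^7 + 1 = 6588345; 6588345−1 = 6588344
i=5: 6588344 = 7^(7 + 1) + 7^7 (b=7); 7→8: 8^(8 + 1) + 8^8 = 150994944; 150994944−1 = 150994943
i=6: 150994943 = 8^(8 + 1) + 7·8^7 + 7·8^6 + 7·8^5 + 7·8^4 + 7·8^3 + 7·8^2 + 7·8 + 7 (b=8); 8→9: 9^(9 + 1) + 7·9^7 + 7·9^6 + 7·9^5 + 7·9^4 + 7·9^3 + 7·9^2 + 7·9 + 7 = 3524450281; 3524450281−1 = 3524450280
i=7: 3524450280 = 9^(9 + 1) + 7·9^7 + 7·9^6 + 7·9^5 + 7·9^4 + 7·9^3 + 7·9^2 + 7·9 + 6 (b=9); 9→10: 10^(10 + 1) + 7·10^7 + 7·10^6 + 7·10^5 + 7·10^4 + 7·10^3 + 7·10^2 + 7·10 + 6 = 100077777776; 100077777776−1 = 100077777775
i=8: 100077777775 = 10^(10 + 1) + 7·10^7 + 7·10^6 + 7·10^5 + 7·10^4 + 7·10^3 + 7·10^2 + 7·10 + 5 (b=10); 10→11: 11^(11 + 1) + 7·11^7 + 7·11^6 + 7·11^5 + 7·11^4 + 7·11^3 + 7·11^2 + 7·11 + 5 = 3138578427935; 3138578427935−1 = 3138578427934

3138578427935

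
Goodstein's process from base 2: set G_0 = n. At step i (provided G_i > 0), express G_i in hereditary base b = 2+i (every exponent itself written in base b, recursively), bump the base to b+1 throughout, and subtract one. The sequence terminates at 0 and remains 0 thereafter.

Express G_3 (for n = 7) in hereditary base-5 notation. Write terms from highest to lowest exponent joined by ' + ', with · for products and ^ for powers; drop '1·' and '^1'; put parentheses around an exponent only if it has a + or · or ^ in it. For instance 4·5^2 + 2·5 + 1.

5^5 + 2

G_0 = 7. HB_2(7) = 2^2 + 2 + 1. Bump = 31. G_1 = 30.
G_1 = 30. HB_3(30) = 3^3 + 3. Bump = 260. G_2 = 259.
G_2 = 259. HB_4(259) = 4^4 + 3. Bump = 3128. G_3 = 3127.
G_3 = 3127. HB_5(3127) = 5^5 + 2. Bump = 46658. G_4 = 46657.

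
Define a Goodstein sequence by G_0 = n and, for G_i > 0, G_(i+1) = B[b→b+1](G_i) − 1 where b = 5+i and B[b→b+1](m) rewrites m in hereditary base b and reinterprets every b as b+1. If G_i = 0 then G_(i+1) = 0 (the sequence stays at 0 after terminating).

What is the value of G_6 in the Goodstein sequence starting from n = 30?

121

step 0: 30 = 5^2 + 5; sub 6 for 5: 6^2 + 6; = 42; G_1 = 42−1 = 41
step 1: 41 = 6^2 + 5; sub 7 for 6: 7^2 + 5; = 54; G_2 = 54−1 = 53
step 2: 53 = 7^2 + 4; sub 8 for 7: 8^2 + 4; = 68; G_3 = 68−1 = 67
step 3: 67 = 8^2 + 3; sub 9 for 8: 9^2 + 3; = 84; G_4 = 84−1 = 83
step 4: 83 = 9^2 + 2; sub 10 for 9: 10^2 + 2; = 102; G_5 = 102−1 = 101
step 5: 101 = 10^2 + 1; sub 11 for 10: 11^2 + 1; = 122; G_6 = 122−1 = 121
step 6: 121 = 11^2; sub 12 for 11: 12^2; = 144; G_7 = 144−1 = 143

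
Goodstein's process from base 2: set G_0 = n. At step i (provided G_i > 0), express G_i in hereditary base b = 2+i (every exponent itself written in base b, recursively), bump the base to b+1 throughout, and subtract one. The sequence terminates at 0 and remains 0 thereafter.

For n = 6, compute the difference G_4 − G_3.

i=0: 6 = 2^2 + 2 (b=2); 2→3: 3^3 + 3 = 30; 30−1 = 29
i=1: 29 = 3^3 + 2 (b=3); 3→4: 4^4 + 2 = 258; 258−1 = 257
i=2: 257 = 4^4 + 1 (b=4); 4→5: 5^5 + 1 = 3126; 3126−1 = 3125
i=3: 3125 = 5^5 (b=5); 5→6: 6^6 = 46656; 46656−1 = 46655

43530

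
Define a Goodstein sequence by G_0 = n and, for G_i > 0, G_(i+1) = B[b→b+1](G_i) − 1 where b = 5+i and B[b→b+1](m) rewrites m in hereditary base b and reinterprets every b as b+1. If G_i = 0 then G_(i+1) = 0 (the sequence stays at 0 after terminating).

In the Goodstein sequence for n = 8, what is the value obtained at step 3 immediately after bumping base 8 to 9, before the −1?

G_0 = 8. HB_5(8) = 5 + 3. Bump = 9. G_1 = 8.
G_1 = 8. HB_6(8) = 6 + 2. Bump = 9. G_2 = 8.
G_2 = 8. HB_7(8) = 7 + 1. Bump = 9. G_3 = 8.

9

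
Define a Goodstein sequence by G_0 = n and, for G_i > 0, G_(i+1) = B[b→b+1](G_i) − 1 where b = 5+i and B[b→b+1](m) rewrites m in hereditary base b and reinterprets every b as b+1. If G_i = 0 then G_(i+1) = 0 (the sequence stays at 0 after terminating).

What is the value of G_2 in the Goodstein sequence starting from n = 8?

G_0=8  [base 5] 5 + 3  →[5↦6]→  6 + 3 = 9  −1 ⇒ G_1=8
G_1=8  [base 6] 6 + 2  →[6↦7]→  7 + 2 = 9  −1 ⇒ G_2=8
G_2=8  [base 7] 7 + 1  →[7↦8]→  8 + 1 = 9  −1 ⇒ G_3=8

8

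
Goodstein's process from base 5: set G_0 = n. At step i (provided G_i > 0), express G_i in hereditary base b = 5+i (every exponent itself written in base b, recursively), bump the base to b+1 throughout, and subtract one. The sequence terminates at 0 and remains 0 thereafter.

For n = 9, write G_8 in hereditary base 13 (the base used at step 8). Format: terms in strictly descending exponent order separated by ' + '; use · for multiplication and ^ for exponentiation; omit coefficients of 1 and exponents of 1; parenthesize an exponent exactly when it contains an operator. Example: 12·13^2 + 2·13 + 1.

6

(0) 9|_5 = 5 + 4 ↦ 6 + 4|_6 = 10 ⇒ 9
(1) 9|_6 = 6 + 3 ↦ 7 + 3|_7 = 10 ⇒ 9
(2) 9|_7 = 7 + 2 ↦ 8 + 2|_8 = 10 ⇒ 9
(3) 9|_8 = 8 + 1 ↦ 9 + 1|_9 = 10 ⇒ 9
(4) 9|_9 = 9 ↦ 10|_10 = 10 ⇒ 9
(5) 9|_10 = 9 ↦ 9|_11 = 9 ⇒ 8
(6) 8|_11 = 8 ↦ 8|_12 = 8 ⇒ 7
(7) 7|_12 = 7 ↦ 7|_13 = 7 ⇒ 6
(8) 6|_13 = 6 ↦ 6|_14 = 6 ⇒ 5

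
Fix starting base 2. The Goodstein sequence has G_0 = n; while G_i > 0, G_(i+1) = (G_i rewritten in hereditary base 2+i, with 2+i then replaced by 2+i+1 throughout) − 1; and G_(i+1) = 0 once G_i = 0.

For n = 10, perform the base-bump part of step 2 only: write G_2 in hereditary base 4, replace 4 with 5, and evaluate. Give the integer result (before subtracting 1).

[0] 10 ≡ 2^(2 + 1) + 2 (base 2). Lift 3: 84. −1: 83.
[1] 83 ≡ 3^(3 + 1) + 2 (base 3). Lift 4: 1026. −1: 1025.
[2] 1025 ≡ 4^(4 + 1) + 1 (base 4). Lift 5: 15626. −1: 15625.

15626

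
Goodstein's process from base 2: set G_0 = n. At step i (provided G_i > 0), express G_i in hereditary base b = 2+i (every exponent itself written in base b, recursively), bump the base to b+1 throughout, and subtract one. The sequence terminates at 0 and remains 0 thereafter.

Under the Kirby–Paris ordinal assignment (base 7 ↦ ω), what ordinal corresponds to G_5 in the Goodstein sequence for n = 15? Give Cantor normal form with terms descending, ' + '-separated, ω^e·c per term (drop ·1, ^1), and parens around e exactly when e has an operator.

ω^(ω + 1) + ω^ω

G_0=15  [base 2] 2^(2 + 1) + 2^2 + 2 + 1  →[2↦3]→  3^(3 + 1) + 3^3 + 3 + 1 = 112  −1 ⇒ G_1=111
G_1=111  [base 3] 3^(3 + 1) + 3^3 + 3  →[3↦4]→  4^(4 + 1) + 4^4 + 4 = 1284  −1 ⇒ G_2=1283
G_2=1283  [base 4] 4^(4 + 1) + 4^4 + 3  →[4↦5]→  5^(5 + 1) + 5^5 + 3 = 18753  −1 ⇒ G_3=18752
G_3=18752  [base 5] 5^(5 + 1) + 5^5 + 2  →[5↦6]→  6^(6 + 1) + 6^6 + 2 = 326594  −1 ⇒ G_4=326593
G_4=326593  [base 6] 6^(6 + 1) + 6^6 + 1  →[6↦7]→  7^(7 + 1) + 7^7 + 1 = 6588345  −1 ⇒ G_5=6588344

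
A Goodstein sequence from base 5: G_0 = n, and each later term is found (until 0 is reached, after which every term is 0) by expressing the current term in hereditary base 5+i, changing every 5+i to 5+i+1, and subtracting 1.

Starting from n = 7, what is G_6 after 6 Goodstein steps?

4

i=0: 7 = 5 + 2 (b=5); 5→6: 6 + 2 = 8; 8−1 = 7
i=1: 7 = 6 + 1 (b=6); 6→7: 7 + 1 = 8; 8−1 = 7
i=2: 7 = 7 (b=7); 7→8: 8 = 8; 8−1 = 7
i=3: 7 = 7 (b=8); 8→9: 7 = 7; 7−1 = 6
i=4: 6 = 6 (b=9); 9→10: 6 = 6; 6−1 = 5
i=5: 5 = 5 (b=10); 10→11: 5 = 5; 5−1 = 4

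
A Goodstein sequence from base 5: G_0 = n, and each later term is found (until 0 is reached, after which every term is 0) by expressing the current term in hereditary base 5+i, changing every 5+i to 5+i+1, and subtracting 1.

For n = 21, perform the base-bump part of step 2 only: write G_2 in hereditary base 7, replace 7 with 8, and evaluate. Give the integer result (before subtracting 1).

30

base 5: 21 = 4·5 + 1; at 6: 4·6 + 1 = 25; next = 24
base 6: 24 = 4·6; at 7: 4·7 = 28; next = 27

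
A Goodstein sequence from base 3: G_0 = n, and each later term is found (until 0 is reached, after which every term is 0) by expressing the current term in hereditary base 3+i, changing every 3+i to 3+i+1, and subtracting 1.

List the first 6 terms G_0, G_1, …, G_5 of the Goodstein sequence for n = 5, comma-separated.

5, 5, 5, 5, 4, 3

[0] 5 ≡ 3 + 2 (base 3). Lift 4: 6. −1: 5.
[1] 5 ≡ 4 + 1 (base 4). Lift 5: 6. −1: 5.
[2] 5 ≡ 5 (base 5). Lift 6: 6. −1: 5.
[3] 5 ≡ 5 (base 6). Lift 7: 5. −1: 4.
[4] 4 ≡ 4 (base 7). Lift 8: 4. −1: 3.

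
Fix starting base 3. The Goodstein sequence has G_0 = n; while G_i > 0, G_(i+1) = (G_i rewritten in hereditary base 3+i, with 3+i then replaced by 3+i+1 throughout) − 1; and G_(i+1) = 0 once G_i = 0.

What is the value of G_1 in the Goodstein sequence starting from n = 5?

G_0=5  [base 3] 3 + 2  →[3↦4]→  4 + 2 = 6  −1 ⇒ G_1=5
G_1=5  [base 4] 4 + 1  →[4↦5]→  5 + 1 = 6  −1 ⇒ G_2=5

5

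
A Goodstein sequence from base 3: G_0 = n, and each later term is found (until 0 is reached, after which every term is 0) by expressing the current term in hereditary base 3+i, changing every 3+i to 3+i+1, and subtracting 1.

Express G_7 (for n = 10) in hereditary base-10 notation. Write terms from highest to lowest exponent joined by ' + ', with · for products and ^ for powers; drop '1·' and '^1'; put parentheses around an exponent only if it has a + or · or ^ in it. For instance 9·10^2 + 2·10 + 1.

3·10 + 9

base 3: 10 = 3^2 + 1; at 4: 4^2 + 1 = 17; next = 16
base 4: 16 = 4^2; at 5: 5^2 = 25; next = 24
base 5: 24 = 4·5 + 4; at 6: 4·6 + 4 = 28; next = 27
base 6: 27 = 4·6 + 3; at 7: 4·7 + 3 = 31; next = 30
base 7: 30 = 4·7 + 2; at 8: 4·8 + 2 = 34; next = 33
base 8: 33 = 4·8 + 1; at 9: 4·9 + 1 = 37; next = 36
base 9: 36 = 4·9; at 10: 4·10 = 40; next = 39
base 10: 39 = 3·10 + 9; at 11: 3·11 + 9 = 42; next = 41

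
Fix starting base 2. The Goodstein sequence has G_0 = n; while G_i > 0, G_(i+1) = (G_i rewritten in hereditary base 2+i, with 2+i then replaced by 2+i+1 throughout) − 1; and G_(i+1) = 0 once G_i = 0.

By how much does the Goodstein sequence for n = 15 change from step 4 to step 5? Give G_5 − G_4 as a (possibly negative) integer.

6261751

G_0=15  [base 2] 2^(2 + 1) + 2^2 + 2 + 1  →[2↦3]→  3^(3 + 1) + 3^3 + 3 + 1 = 112  −1 ⇒ G_1=111
G_1=111  [base 3] 3^(3 + 1) + 3^3 + 3  →[3↦4]→  4^(4 + 1) + 4^4 + 4 = 1284  −1 ⇒ G_2=1283
G_2=1283  [base 4] 4^(4 + 1) + 4^4 + 3  →[4↦5]→  5^(5 + 1) + 5^5 + 3 = 18753  −1 ⇒ G_3=18752
G_3=18752  [base 5] 5^(5 + 1) + 5^5 + 2  →[5↦6]→  6^(6 + 1) + 6^6 + 2 = 326594  −1 ⇒ G_4=326593
G_4=326593  [base 6] 6^(6 + 1) + 6^6 + 1  →[6↦7]→  7^(7 + 1) + 7^7 + 1 = 6588345  −1 ⇒ G_5=6588344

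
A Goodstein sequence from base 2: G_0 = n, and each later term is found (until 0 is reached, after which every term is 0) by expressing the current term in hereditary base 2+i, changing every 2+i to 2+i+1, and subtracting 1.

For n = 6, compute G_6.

187243

step 0: 6 = 2^2 + 2; sub 3 for 2: 3^3 + 3; = 30; G_1 = 30−1 = 29
step 1: 29 = 3^3 + 2; sub 4 for 3: 4^4 + 2; = 258; G_2 = 258−1 = 257
step 2: 257 = 4^4 + 1; sub 5 for 4: 5^5 + 1; = 3126; G_3 = 3126−1 = 3125
step 3: 3125 = 5^5; sub 6 for 5: 6^6; = 46656; G_4 = 46656−1 = 46655
step 4: 46655 = 5·6^5 + 5·6^4 + 5·6^3 + 5·6^2 + 5·6 + 5; sub 7 for 6: 5·7^5 + 5·7^4 + 5·7^3 + 5·7^2 + 5·7 + 5; = 98040; G_5 = 98040−1 = 98039
step 5: 98039 = 5·7^5 + 5·7^4 + 5·7^3 + 5·7^2 + 5·7 + 4; sub 8 for 7: 5·8^5 + 5·8^4 + 5·8^3 + 5·8^2 + 5·8 + 4; = 187244; G_6 = 187244−1 = 187243
step 6: 187243 = 5·8^5 + 5·8^4 + 5·8^3 + 5·8^2 + 5·8 + 3; sub 9 for 8: 5·9^5 + 5·9^4 + 5·9^3 + 5·9^2 + 5·9 + 3; = 332148; G_7 = 332148−1 = 332147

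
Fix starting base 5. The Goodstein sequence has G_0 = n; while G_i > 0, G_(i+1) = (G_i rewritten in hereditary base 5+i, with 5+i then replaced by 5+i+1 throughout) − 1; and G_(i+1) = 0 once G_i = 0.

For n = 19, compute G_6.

30

base 5: 19 = 3·5 + 4; at 6: 3·6 + 4 = 22; next = 21
base 6: 21 = 3·6 + 3; at 7: 3·7 + 3 = 24; next = 23
base 7: 23 = 3·7 + 2; at 8: 3·8 + 2 = 26; next = 25
base 8: 25 = 3·8 + 1; at 9: 3·9 + 1 = 28; next = 27
base 9: 27 = 3·9; at 10: 3·10 = 30; next = 29
base 10: 29 = 2·10 + 9; at 11: 2·11 + 9 = 31; next = 30
base 11: 30 = 2·11 + 8; at 12: 2·12 + 8 = 32; next = 31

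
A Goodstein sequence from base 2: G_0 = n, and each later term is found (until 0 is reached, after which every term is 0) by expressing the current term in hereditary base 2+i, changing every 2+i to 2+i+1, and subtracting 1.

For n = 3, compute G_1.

G_0 = 3. HB_2(3) = 2 + 1. Bump = 4. G_1 = 3.
G_1 = 3. HB_3(3) = 3. Bump = 4. G_2 = 3.

3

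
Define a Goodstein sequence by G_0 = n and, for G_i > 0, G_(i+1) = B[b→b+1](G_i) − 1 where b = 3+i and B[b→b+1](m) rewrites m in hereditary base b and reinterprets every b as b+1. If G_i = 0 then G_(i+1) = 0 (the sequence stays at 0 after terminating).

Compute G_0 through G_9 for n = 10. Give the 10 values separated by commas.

10, 16, 24, 27, 30, 33, 36, 39, 41, 43

G_0=10  [base 3] 3^2 + 1  →[3↦4]→  4^2 + 1 = 17  −1 ⇒ G_1=16
G_1=16  [base 4] 4^2  →[4↦5]→  5^2 = 25  −1 ⇒ G_2=24
G_2=24  [base 5] 4·5 + 4  →[5↦6]→  4·6 + 4 = 28  −1 ⇒ G_3=27
G_3=27  [base 6] 4·6 + 3  →[6↦7]→  4·7 + 3 = 31  −1 ⇒ G_4=30
G_4=30  [base 7] 4·7 + 2  →[7↦8]→  4·8 + 2 = 34  −1 ⇒ G_5=33
G_5=33  [base 8] 4·8 + 1  →[8↦9]→  4·9 + 1 = 37  −1 ⇒ G_6=36
G_6=36  [base 9] 4·9  →[9↦10]→  4·10 = 40  −1 ⇒ G_7=39
G_7=39  [base 10] 3·10 + 9  →[10↦11]→  3·11 + 9 = 42  −1 ⇒ G_8=41
G_8=41  [base 11] 3·11 + 8  →[11↦12]→  3·12 + 8 = 44  −1 ⇒ G_9=43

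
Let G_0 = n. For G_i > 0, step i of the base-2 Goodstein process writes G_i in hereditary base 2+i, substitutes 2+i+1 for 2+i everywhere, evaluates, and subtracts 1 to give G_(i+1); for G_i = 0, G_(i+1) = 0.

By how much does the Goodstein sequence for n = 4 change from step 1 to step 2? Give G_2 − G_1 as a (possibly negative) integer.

step 0: 4 = 2^2; sub 3 for 2: 3^3; = 27; G_1 = 27−1 = 26
step 1: 26 = 2·3^2 + 2·3 + 2; sub 4 for 3: 2·4^2 + 2·4 + 2; = 42; G_2 = 42−1 = 41

15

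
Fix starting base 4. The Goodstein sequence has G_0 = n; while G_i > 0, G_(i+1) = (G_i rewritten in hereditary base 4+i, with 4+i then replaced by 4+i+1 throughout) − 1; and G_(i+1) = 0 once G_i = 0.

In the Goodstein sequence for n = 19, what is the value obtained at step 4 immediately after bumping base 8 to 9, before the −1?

70

G_0 = 19. HB_4(19) = 4^2 + 3. Bump = 28. G_1 = 27.
G_1 = 27. HB_5(27) = 5^2 + 2. Bump = 38. G_2 = 37.
G_2 = 37. HB_6(37) = 6^2 + 1. Bump = 50. G_3 = 49.
G_3 = 49. HB_7(49) = 7^2. Bump = 64. G_4 = 63.
G_4 = 63. HB_8(63) = 7·8 + 7. Bump = 70. G_5 = 69.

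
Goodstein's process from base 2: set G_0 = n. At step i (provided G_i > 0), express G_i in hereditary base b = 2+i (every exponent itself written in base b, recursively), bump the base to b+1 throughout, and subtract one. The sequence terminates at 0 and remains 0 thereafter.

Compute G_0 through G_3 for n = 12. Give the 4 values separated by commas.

12, 107, 1065, 15685

12 —HB2→ 2^(2 + 1) + 2^2 —bump→ 3^(3 + 1) + 3^3 = 108 —(−1)→ 107
107 —HB3→ 3^(3 + 1) + 2·3^2 + 2·3 + 2 —bump→ 4^(4 + 1) + 2·4^2 + 2·4 + 2 = 1066 —(−1)→ 1065
1065 —HB4→ 4^(4 + 1) + 2·4^2 + 2·4 + 1 —bump→ 5^(5 + 1) + 2·5^2 + 2·5 + 1 = 15686 —(−1)→ 15685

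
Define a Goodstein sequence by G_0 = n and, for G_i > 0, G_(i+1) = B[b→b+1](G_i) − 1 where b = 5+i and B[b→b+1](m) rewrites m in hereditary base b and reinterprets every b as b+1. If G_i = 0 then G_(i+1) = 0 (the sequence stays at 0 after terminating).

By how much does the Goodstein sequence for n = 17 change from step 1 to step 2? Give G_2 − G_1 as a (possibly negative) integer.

base 5: 17 = 3·5 + 2; at 6: 3·6 + 2 = 20; next = 19
base 6: 19 = 3·6 + 1; at 7: 3·7 + 1 = 22; next = 21

2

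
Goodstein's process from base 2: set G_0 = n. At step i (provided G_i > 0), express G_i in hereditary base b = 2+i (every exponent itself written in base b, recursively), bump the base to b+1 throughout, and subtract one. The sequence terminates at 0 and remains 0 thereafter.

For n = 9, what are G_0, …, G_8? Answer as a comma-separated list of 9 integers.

base 2: 9 = 2^(2 + 1) + 1; at 3: 3^(3 + 1) + 1 = 82; next = 81
base 3: 81 = 3^(3 + 1); at 4: 4^(4 + 1) = 1024; next = 1023
base 4: 1023 = 3·4^4 + 3·4^3 + 3·4^2 + 3·4 + 3; at 5: 3·5^5 + 3·5^3 + 3·5^2 + 3·5 + 3 = 9843; next = 9842
base 5: 9842 = 3·5^5 + 3·5^3 + 3·5^2 + 3·5 + 2; at 6: 3·6^6 + 3·6^3 + 3·6^2 + 3·6 + 2 = 140744; next = 140743
base 6: 140743 = 3·6^6 + 3·6^3 + 3·6^2 + 3·6 + 1; at 7: 3·7^7 + 3·7^3 + 3·7^2 + 3·7 + 1 = 2471827; next = 2471826
base 7: 2471826 = 3·7^7 + 3·7^3 + 3·7^2 + 3·7; at 8: 3·8^8 + 3·8^3 + 3·8^2 + 3·8 = 50333400; next = 50333399
base 8: 50333399 = 3·8^8 + 3·8^3 + 3·8^2 + 2·8 + 7; at 9: 3·9^9 + 3·9^3 + 3·9^2 + 2·9 + 7 = 1162263922; next = 1162263921
base 9: 1162263921 = 3·9^9 + 3·9^3 + 3·9^2 + 2·9 + 6; at 10: 3·10^10 + 3·10^3 + 3·10^2 + 2·10 + 6 = 30000003326; next = 30000003325

9, 81, 1023, 9842, 140743, 2471826, 50333399, 1162263921, 30000003325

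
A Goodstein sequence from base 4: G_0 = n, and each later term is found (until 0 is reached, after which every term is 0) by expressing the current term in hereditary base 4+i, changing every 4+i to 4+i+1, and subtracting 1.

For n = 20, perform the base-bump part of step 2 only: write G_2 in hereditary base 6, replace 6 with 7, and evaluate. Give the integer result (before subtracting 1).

52

step 0: 20 = 4^2 + 4; sub 5 for 4: 5^2 + 5; = 30; G_1 = 30−1 = 29
step 1: 29 = 5^2 + 4; sub 6 for 5: 6^2 + 4; = 40; G_2 = 40−1 = 39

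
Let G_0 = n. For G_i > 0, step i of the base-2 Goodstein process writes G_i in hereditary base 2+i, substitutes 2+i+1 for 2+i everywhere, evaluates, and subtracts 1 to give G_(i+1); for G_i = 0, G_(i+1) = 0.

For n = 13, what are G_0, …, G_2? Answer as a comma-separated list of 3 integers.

[0] 13 ≡ 2^(2 + 1) + 2^2 + 1 (base 2). Lift 3: 109. −1: 108.
[1] 108 ≡ 3^(3 + 1) + 3^3 (base 3). Lift 4: 1280. −1: 1279.

13, 108, 1279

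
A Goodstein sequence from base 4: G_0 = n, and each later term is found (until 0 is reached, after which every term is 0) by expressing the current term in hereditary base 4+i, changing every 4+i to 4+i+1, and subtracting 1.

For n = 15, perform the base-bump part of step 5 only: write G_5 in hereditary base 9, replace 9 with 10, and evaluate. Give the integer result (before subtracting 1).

(0) 15|_4 = 3·4 + 3 ↦ 3·5 + 3|_5 = 18 ⇒ 17
(1) 17|_5 = 3·5 + 2 ↦ 3·6 + 2|_6 = 20 ⇒ 19
(2) 19|_6 = 3·6 + 1 ↦ 3·7 + 1|_7 = 22 ⇒ 21
(3) 21|_7 = 3·7 ↦ 3·8|_8 = 24 ⇒ 23
(4) 23|_8 = 2·8 + 7 ↦ 2·9 + 7|_9 = 25 ⇒ 24
(5) 24|_9 = 2·9 + 6 ↦ 2·10 + 6|_10 = 26 ⇒ 25

26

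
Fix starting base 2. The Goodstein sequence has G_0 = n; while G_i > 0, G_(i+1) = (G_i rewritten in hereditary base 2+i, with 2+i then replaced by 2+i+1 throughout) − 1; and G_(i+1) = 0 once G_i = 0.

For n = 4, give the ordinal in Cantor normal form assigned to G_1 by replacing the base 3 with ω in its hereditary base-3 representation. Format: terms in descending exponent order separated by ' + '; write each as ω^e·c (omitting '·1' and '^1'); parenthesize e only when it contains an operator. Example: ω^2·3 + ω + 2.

ω^2·2 + ω·2 + 2

G_0 = 4. HB_2(4) = 2^2. Bump = 27. G_1 = 26.
G_1 = 26. HB_3(26) = 2·3^2 + 2·3 + 2. Bump = 42. G_2 = 41.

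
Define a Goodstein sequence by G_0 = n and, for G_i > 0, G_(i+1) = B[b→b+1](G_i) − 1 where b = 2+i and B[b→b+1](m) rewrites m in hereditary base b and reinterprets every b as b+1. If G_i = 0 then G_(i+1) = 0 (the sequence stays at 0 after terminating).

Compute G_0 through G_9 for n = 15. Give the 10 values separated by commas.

base 2: 15 = 2^(2 + 1) + 2^2 + 2 + 1; at 3: 3^(3 + 1) + 3^3 + 3 + 1 = 112; next = 111
base 3: 111 = 3^(3 + 1) + 3^3 + 3; at 4: 4^(4 + 1) + 4^4 + 4 = 1284; next = 1283
base 4: 1283 = 4^(4 + 1) + 4^4 + 3; at 5: 5^(5 + 1) + 5^5 + 3 = 18753; next = 18752
base 5: 18752 = 5^(5 + 1) + 5^5 + 2; at 6: 6^(6 + 1) + 6^6 + 2 = 326594; next = 326593
base 6: 326593 = 6^(6 + 1) + 6^6 + 1; at 7: 7^(7 + 1) + 7^7 + 1 = 6588345; next = 6588344
base 7: 6588344 = 7^(7 + 1) + 7^7; at 8: 8^(8 + 1) + 8^8 = 150994944; next = 150994943
base 8: 150994943 = 8^(8 + 1) + 7·8^7 + 7·8^6 + 7·8^5 + 7·8^4 + 7·8^3 + 7·8^2 + 7·8 + 7; at 9: 9^(9 + 1) + 7·9^7 + 7·9^6 + 7·9^5 + 7·9^4 + 7·9^3 + 7·9^2 + 7·9 + 7 = 3524450281; next = 3524450280
base 9: 3524450280 = 9^(9 + 1) + 7·9^7 + 7·9^6 + 7·9^5 + 7·9^4 + 7·9^3 + 7·9^2 + 7·9 + 6; at 10: 10^(10 + 1) + 7·10^7 + 7·10^6 + 7·10^5 + 7·10^4 + 7·10^3 + 7·10^2 + 7·10 + 6 = 100077777776; next = 100077777775
base 10: 100077777775 = 10^(10 + 1) + 7·10^7 + 7·10^6 + 7·10^5 + 7·10^4 + 7·10^3 + 7·10^2 + 7·10 + 5; at 11: 11^(11 + 1) + 7·11^7 + 7·11^6 + 7·11^5 + 7·11^4 + 7·11^3 + 7·11^2 + 7·11 + 5 = 3138578427935; next = 3138578427934

15, 111, 1283, 18752, 326593, 6588344, 150994943, 3524450280, 100077777775, 3138578427934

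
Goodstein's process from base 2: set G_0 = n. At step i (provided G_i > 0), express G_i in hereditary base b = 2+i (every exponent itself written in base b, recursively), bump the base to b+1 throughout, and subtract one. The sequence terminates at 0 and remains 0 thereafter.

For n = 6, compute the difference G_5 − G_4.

step 0: 6 = 2^2 + 2; sub 3 for 2: 3^3 + 3; = 30; G_1 = 30−1 = 29
step 1: 29 = 3^3 + 2; sub 4 for 3: 4^4 + 2; = 258; G_2 = 258−1 = 257
step 2: 257 = 4^4 + 1; sub 5 for 4: 5^5 + 1; = 3126; G_3 = 3126−1 = 3125
step 3: 3125 = 5^5; sub 6 for 5: 6^6; = 46656; G_4 = 46656−1 = 46655
step 4: 46655 = 5·6^5 + 5·6^4 + 5·6^3 + 5·6^2 + 5·6 + 5; sub 7 for 6: 5·7^5 + 5·7^4 + 5·7^3 + 5·7^2 + 5·7 + 5; = 98040; G_5 = 98040−1 = 98039

51384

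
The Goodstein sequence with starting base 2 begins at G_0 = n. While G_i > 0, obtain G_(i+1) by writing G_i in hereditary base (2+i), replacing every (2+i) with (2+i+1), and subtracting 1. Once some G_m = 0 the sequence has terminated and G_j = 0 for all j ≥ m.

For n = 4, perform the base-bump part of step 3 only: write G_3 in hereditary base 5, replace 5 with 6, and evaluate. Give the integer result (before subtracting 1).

84

(0) 4|_2 = 2^2 ↦ 3^3|_3 = 27 ⇒ 26
(1) 26|_3 = 2·3^2 + 2·3 + 2 ↦ 2·4^2 + 2·4 + 2|_4 = 42 ⇒ 41
(2) 41|_4 = 2·4^2 + 2·4 + 1 ↦ 2·5^2 + 2·5 + 1|_5 = 61 ⇒ 60
(3) 60|_5 = 2·5^2 + 2·5 ↦ 2·6^2 + 2·6|_6 = 84 ⇒ 83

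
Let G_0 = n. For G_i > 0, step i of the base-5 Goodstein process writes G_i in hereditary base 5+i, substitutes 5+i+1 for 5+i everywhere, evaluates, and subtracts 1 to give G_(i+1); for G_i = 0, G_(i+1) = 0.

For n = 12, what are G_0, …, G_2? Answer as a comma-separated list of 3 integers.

base 5: 12 = 2·5 + 2; at 6: 2·6 + 2 = 14; next = 13
base 6: 13 = 2·6 + 1; at 7: 2·7 + 1 = 15; next = 14

12, 13, 14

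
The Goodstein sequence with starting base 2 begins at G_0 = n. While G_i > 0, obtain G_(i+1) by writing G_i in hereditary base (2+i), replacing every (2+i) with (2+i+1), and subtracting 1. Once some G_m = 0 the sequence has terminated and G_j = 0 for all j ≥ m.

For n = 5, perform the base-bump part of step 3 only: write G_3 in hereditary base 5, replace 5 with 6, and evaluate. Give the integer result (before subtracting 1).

G_0 = 5. HB_2(5) = 2^2 + 1. Bump = 28. G_1 = 27.
G_1 = 27. HB_3(27) = 3^3. Bump = 256. G_2 = 255.
G_2 = 255. HB_4(255) = 3·4^3 + 3·4^2 + 3·4 + 3. Bump = 468. G_3 = 467.
G_3 = 467. HB_5(467) = 3·5^3 + 3·5^2 + 3·5 + 2. Bump = 776. G_4 = 775.

776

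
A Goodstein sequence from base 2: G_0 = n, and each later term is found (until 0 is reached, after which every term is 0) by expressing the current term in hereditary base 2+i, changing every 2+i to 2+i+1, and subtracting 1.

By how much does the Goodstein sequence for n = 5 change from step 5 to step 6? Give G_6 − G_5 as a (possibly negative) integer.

554

base 2: 5 = 2^2 + 1; at 3: 3^3 + 1 = 28; next = 27
base 3: 27 = 3^3; at 4: 4^4 = 256; next = 255
base 4: 255 = 3·4^3 + 3·4^2 + 3·4 + 3; at 5: 3·5^3 + 3·5^2 + 3·5 + 3 = 468; next = 467
base 5: 467 = 3·5^3 + 3·5^2 + 3·5 + 2; at 6: 3·6^3 + 3·6^2 + 3·6 + 2 = 776; next = 775
base 6: 775 = 3·6^3 + 3·6^2 + 3·6 + 1; at 7: 3·7^3 + 3·7^2 + 3·7 + 1 = 1198; next = 1197
base 7: 1197 = 3·7^3 + 3·7^2 + 3·7; at 8: 3·8^3 + 3·8^2 + 3·8 = 1752; next = 1751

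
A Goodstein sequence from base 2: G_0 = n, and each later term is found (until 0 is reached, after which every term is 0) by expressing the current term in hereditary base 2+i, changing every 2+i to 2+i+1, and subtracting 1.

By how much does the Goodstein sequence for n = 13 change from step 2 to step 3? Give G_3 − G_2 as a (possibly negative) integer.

step 0: 13 = 2^(2 + 1) + 2^2 + 1; sub 3 for 2: 3^(3 + 1) + 3^3 + 1; = 109; G_1 = 109−1 = 108
step 1: 108 = 3^(3 + 1) + 3^3; sub 4 for 3: 4^(4 + 1) + 4^4; = 1280; G_2 = 1280−1 = 1279
step 2: 1279 = 4^(4 + 1) + 3·4^3 + 3·4^2 + 3·4 + 3; sub 5 for 4: 5^(5 + 1) + 3·5^3 + 3·5^2 + 3·5 + 3; = 16093; G_3 = 16093−1 = 16092

14813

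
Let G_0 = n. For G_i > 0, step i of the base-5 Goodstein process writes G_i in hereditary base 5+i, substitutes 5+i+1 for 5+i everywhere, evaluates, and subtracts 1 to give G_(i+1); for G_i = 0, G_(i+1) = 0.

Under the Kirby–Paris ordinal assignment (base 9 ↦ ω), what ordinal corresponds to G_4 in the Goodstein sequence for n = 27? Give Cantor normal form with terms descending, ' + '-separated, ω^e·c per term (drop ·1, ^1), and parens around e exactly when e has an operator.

ω·7 + 6

[0] 27 ≡ 5^2 + 2 (base 5). Lift 6: 38. −1: 37.
[1] 37 ≡ 6^2 + 1 (base 6). Lift 7: 50. −1: 49.
[2] 49 ≡ 7^2 (base 7). Lift 8: 64. −1: 63.
[3] 63 ≡ 7·8 + 7 (base 8). Lift 9: 70. −1: 69.
[4] 69 ≡ 7·9 + 6 (base 9). Lift 10: 76. −1: 75.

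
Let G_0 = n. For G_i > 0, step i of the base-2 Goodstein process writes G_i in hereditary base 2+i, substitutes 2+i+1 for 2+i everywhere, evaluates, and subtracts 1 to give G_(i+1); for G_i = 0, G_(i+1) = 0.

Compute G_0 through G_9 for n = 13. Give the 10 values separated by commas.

13, 108, 1279, 16092, 280711, 5765998, 134219479, 3486786855, 100000003325, 3138428381103

G_0 = 13. HB_2(13) = 2^(2 + 1) + 2^2 + 1. Bump = 109. G_1 = 108.
G_1 = 108. HB_3(108) = 3^(3 + 1) + 3^3. Bump = 1280. G_2 = 1279.
G_2 = 1279. HB_4(1279) = 4^(4 + 1) + 3·4^3 + 3·4^2 + 3·4 + 3. Bump = 16093. G_3 = 16092.
G_3 = 16092. HB_5(16092) = 5^(5 + 1) + 3·5^3 + 3·5^2 + 3·5 + 2. Bump = 280712. G_4 = 280711.
G_4 = 280711. HB_6(280711) = 6^(6 + 1) + 3·6^3 + 3·6^2 + 3·6 + 1. Bump = 5765999. G_5 = 5765998.
G_5 = 5765998. HB_7(5765998) = 7^(7 + 1) + 3·7^3 + 3·7^2 + 3·7. Bump = 134219480. G_6 = 134219479.
G_6 = 134219479. HB_8(134219479) = 8^(8 + 1) + 3·8^3 + 3·8^2 + 2·8 + 7. Bump = 3486786856. G_7 = 3486786855.
G_7 = 3486786855. HB_9(3486786855) = 9^(9 + 1) + 3·9^3 + 3·9^2 + 2·9 + 6. Bump = 100000003326. G_8 = 100000003325.
G_8 = 100000003325. HB_10(100000003325) = 10^(10 + 1) + 3·10^3 + 3·10^2 + 2·10 + 5. Bump = 3138428381104. G_9 = 3138428381103.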